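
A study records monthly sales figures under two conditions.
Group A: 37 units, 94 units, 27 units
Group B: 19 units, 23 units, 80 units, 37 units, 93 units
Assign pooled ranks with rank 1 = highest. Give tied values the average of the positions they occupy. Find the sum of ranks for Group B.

Sorted (descending): 94, 93, 80, 37, 37, 27, 23, 19
The 2 values of 37 occupy positions 4–5 → average rank (4+5)/2 = 4.5.
Group B values → pooled ranks: 19→8, 23→7, 80→3, 37→4.5, 93→2
Rank sum = 8 + 7 + 3 + 4.5 + 2 = 24.5

24.5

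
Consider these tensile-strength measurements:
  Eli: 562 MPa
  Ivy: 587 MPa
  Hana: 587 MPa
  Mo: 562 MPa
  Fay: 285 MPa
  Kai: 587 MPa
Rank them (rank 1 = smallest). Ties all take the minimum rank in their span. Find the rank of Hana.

Sorted (ascending): 285, 562, 562, 587, 587, 587
The 2 values of 562 occupy positions 2–3 → each gets rank 2.
The 3 values of 587 occupy positions 4–6 → each gets rank 4.
Hana has value 587 MPa → rank 4.

4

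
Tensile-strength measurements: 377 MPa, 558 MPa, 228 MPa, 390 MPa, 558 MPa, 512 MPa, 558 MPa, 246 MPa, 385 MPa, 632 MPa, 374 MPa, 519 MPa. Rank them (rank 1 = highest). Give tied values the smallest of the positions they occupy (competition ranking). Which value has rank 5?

Sorted (descending): 632, 558, 558, 558, 519, 512, 390, 385, 377, 374, 246, 228
The 3 values of 558 occupy positions 2–4 → each gets rank 2.
Rank 5 → value 519.

519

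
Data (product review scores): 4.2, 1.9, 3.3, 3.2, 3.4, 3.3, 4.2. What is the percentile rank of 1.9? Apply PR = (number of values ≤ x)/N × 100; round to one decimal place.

N = 7.
Strictly below 1.9: 0. Equal to 1.9: 1.
PR = 1/7 × 100 = 14.3

14.3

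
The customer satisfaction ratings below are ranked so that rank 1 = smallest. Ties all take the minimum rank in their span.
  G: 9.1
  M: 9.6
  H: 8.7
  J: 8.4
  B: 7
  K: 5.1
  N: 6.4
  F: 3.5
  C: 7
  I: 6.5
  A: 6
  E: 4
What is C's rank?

7

Sorted (ascending): 3.5, 4, 5.1, 6, 6.4, 6.5, 7, 7, 8.4, 8.7, 9.1, 9.6
The 2 values of 7 occupy positions 7–8 → each gets rank 7.
C has value 7 → rank 7.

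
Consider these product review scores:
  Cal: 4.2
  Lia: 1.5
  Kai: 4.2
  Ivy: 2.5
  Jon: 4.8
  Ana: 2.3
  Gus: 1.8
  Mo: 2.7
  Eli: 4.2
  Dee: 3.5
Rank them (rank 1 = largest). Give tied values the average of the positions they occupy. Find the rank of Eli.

Sorted (descending): 4.8, 4.2, 4.2, 4.2, 3.5, 2.7, 2.5, 2.3, 1.8, 1.5
The 3 values of 4.2 occupy positions 2–4 → average rank 3.
Eli has value 4.2 → rank 3.

3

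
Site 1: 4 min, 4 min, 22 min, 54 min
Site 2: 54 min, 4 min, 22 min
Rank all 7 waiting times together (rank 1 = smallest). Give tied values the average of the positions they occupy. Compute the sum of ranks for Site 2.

13

Sorted (ascending): 4, 4, 4, 22, 22, 54, 54
The 3 values of 4 occupy positions 1–3 → average rank 2.
The 2 values of 22 occupy positions 4–5 → average rank (4+5)/2 = 4.5.
The 2 values of 54 occupy positions 6–7 → average rank (6+7)/2 = 6.5.
Site 2 values → pooled ranks: 54→6.5, 4→2, 22→4.5
Rank sum = 6.5 + 2 + 4.5 = 13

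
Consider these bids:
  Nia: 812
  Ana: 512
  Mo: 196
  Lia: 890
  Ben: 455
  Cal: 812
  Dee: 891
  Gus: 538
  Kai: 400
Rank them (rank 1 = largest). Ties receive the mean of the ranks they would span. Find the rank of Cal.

3.5

Sorted (descending): 891, 890, 812, 812, 538, 512, 455, 400, 196
The 2 values of 812 occupy positions 3–4 → average rank (3+4)/2 = 3.5.
Cal has value 812 → rank 3.5.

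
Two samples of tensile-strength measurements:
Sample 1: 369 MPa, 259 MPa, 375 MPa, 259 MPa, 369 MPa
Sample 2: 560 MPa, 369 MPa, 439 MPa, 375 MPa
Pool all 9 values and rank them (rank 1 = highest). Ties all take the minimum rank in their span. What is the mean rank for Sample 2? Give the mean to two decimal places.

Sorted (descending): 560, 439, 375, 375, 369, 369, 369, 259, 259
The 2 values of 375 occupy positions 3–4 → each gets rank 3.
The 3 values of 369 occupy positions 5–7 → each gets rank 5.
The 2 values of 259 occupy positions 8–9 → each gets rank 8.
Sample 2 values → pooled ranks: 560→1, 369→5, 439→2, 375→3
Mean rank = (1 + 5 + 2 + 3) / 4 = 2.75

2.75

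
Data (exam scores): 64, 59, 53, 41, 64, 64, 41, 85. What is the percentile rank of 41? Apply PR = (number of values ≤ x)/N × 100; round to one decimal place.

25.0

N = 8.
Strictly below 41: 0. Equal to 41: 2.
PR = 2/8 × 100 = 25.0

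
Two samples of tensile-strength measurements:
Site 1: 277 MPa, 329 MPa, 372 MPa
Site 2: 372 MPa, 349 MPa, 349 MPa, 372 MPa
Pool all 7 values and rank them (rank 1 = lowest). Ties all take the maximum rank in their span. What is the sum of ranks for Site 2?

22

Sorted (ascending): 277, 329, 349, 349, 372, 372, 372
The 2 values of 349 occupy positions 3–4 → each gets rank 4.
The 3 values of 372 occupy positions 5–7 → each gets rank 7.
Site 2 values → pooled ranks: 372→7, 349→4, 349→4, 372→7
Rank sum = 7 + 4 + 4 + 7 = 22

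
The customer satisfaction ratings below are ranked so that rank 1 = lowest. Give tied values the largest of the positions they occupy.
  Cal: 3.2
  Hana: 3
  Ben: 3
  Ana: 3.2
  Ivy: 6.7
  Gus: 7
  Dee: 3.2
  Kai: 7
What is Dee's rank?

5

Sorted (ascending): 3, 3, 3.2, 3.2, 3.2, 6.7, 7, 7
The 2 values of 3 occupy positions 1–2 → each gets rank 2.
The 3 values of 3.2 occupy positions 3–5 → each gets rank 5.
The 2 values of 7 occupy positions 7–8 → each gets rank 8.
Dee has value 3.2 → rank 5.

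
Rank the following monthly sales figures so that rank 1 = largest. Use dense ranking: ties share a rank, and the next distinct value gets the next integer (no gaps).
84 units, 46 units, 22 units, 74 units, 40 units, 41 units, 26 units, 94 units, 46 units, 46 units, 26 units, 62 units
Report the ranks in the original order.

Sorted (descending): 94, 84, 74, 62, 46, 46, 46, 41, 40, 26, 26, 22
The 3 values of 46 share dense rank 5.
The 2 values of 26 share dense rank 8.
Remaining distinct values take the next consecutive integers.

2, 5, 9, 3, 7, 6, 8, 1, 5, 5, 8, 4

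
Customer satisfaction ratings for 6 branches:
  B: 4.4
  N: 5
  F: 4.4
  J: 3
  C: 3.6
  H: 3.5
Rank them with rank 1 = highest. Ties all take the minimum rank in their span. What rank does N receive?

1

Sorted (descending): 5, 4.4, 4.4, 3.6, 3.5, 3
The 2 values of 4.4 occupy positions 2–3 → each gets rank 2.
N has value 5 → rank 1.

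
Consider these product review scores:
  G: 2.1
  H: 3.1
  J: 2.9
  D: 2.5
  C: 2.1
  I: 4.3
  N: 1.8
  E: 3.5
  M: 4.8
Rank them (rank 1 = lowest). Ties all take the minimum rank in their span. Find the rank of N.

Sorted (ascending): 1.8, 2.1, 2.1, 2.5, 2.9, 3.1, 3.5, 4.3, 4.8
The 2 values of 2.1 occupy positions 2–3 → each gets rank 2.
N has value 1.8 → rank 1.

1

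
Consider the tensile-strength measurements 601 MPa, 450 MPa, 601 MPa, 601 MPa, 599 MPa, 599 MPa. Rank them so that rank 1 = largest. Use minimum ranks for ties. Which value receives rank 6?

450

Sorted (descending): 601, 601, 601, 599, 599, 450
The 3 values of 601 occupy positions 1–3 → each gets rank 1.
The 2 values of 599 occupy positions 4–5 → each gets rank 4.
Rank 6 → value 450.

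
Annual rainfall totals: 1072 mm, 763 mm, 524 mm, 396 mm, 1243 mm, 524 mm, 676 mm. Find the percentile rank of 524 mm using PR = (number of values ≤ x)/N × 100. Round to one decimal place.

N = 7.
Strictly below 524: 1. Equal to 524: 2.
PR = 3/7 × 100 = 42.9

42.9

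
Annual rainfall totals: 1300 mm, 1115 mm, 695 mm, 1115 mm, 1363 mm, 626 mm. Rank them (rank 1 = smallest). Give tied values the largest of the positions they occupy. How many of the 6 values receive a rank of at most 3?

2

Sorted (ascending): 626, 695, 1115, 1115, 1300, 1363
The 2 values of 1115 occupy positions 3–4 → each gets rank 4.
Ranks ≤ 3: {1, 2} → 2 values.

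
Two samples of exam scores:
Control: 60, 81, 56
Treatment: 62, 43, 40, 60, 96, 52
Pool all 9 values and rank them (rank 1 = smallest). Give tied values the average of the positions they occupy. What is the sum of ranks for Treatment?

Sorted (ascending): 40, 43, 52, 56, 60, 60, 62, 81, 96
The 2 values of 60 occupy positions 5–6 → average rank (5+6)/2 = 5.5.
Treatment values → pooled ranks: 62→7, 43→2, 40→1, 60→5.5, 96→9, 52→3
Rank sum = 7 + 2 + 1 + 5.5 + 9 + 3 = 27.5

27.5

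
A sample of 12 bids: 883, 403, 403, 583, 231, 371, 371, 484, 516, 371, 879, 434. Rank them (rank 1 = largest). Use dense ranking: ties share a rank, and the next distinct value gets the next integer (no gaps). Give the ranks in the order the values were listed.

Sorted (descending): 883, 879, 583, 516, 484, 434, 403, 403, 371, 371, 371, 231
The 2 values of 403 share dense rank 7.
The 3 values of 371 share dense rank 8.
Remaining distinct values take the next consecutive integers.

1, 7, 7, 3, 9, 8, 8, 5, 4, 8, 2, 6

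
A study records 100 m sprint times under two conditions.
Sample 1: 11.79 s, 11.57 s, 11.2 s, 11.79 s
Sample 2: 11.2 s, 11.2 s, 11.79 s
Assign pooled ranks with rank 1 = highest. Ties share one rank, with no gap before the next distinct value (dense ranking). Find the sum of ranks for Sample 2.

7

Sorted (descending): 11.79, 11.79, 11.79, 11.57, 11.2, 11.2, 11.2
The 3 values of 11.79 share dense rank 1.
The 3 values of 11.2 share dense rank 3.
Remaining distinct values take the next consecutive integers.
Sample 2 values → pooled ranks: 11.2→3, 11.2→3, 11.79→1
Rank sum = 3 + 3 + 1 = 7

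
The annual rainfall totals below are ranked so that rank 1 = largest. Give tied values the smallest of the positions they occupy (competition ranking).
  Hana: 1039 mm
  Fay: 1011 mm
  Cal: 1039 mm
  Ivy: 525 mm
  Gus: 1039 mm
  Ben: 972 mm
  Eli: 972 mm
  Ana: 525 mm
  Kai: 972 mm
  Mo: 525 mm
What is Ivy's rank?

Sorted (descending): 1039, 1039, 1039, 1011, 972, 972, 972, 525, 525, 525
The 3 values of 1039 occupy positions 1–3 → each gets rank 1.
The 3 values of 972 occupy positions 5–7 → each gets rank 5.
The 3 values of 525 occupy positions 8–10 → each gets rank 8.
Ivy has value 525 mm → rank 8.

8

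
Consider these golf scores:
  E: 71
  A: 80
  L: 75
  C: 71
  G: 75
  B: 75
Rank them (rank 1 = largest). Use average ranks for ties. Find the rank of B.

Sorted (descending): 80, 75, 75, 75, 71, 71
The 3 values of 75 occupy positions 2–4 → average rank 3.
The 2 values of 71 occupy positions 5–6 → average rank (5+6)/2 = 5.5.
B has value 75 → rank 3.

3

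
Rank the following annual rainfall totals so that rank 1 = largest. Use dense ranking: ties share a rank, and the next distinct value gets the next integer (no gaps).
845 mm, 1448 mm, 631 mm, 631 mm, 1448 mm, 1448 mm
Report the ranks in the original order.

Sorted (descending): 1448, 1448, 1448, 845, 631, 631
The 3 values of 1448 share dense rank 1.
The 2 values of 631 share dense rank 3.
Remaining distinct values take the next consecutive integers.

2, 1, 3, 3, 1, 1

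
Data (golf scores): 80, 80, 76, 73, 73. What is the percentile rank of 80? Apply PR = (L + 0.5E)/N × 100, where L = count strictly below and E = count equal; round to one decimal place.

N = 5.
Strictly below 80: 3. Equal to 80: 2.
PR = (3 + 0.5·2)/5 × 100 = 80.0

80.0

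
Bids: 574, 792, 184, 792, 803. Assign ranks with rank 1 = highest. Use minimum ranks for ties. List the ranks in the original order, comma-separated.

Sorted (descending): 803, 792, 792, 574, 184
The 2 values of 792 occupy positions 2–3 → each gets rank 2.

4, 2, 5, 2, 1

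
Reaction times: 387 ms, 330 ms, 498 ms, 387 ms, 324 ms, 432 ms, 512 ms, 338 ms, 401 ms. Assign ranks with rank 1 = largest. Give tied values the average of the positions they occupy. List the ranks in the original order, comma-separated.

5.5, 8, 2, 5.5, 9, 3, 1, 7, 4

Sorted (descending): 512, 498, 432, 401, 387, 387, 338, 330, 324
The 2 values of 387 occupy positions 5–6 → average rank (5+6)/2 = 5.5.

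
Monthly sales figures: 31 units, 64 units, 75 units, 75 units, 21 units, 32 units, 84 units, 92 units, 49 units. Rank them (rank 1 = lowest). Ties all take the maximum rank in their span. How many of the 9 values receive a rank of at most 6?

5

Sorted (ascending): 21, 31, 32, 49, 64, 75, 75, 84, 92
The 2 values of 75 occupy positions 6–7 → each gets rank 7.
Ranks ≤ 6: {1, 2, 3, 4, 5} → 5 values.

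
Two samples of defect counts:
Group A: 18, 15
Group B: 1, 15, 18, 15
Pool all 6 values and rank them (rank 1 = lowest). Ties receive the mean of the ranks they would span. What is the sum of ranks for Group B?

Sorted (ascending): 1, 15, 15, 15, 18, 18
The 3 values of 15 occupy positions 2–4 → average rank 3.
The 2 values of 18 occupy positions 5–6 → average rank (5+6)/2 = 5.5.
Group B values → pooled ranks: 1→1, 15→3, 18→5.5, 15→3
Rank sum = 1 + 3 + 5.5 + 3 = 12.5

12.5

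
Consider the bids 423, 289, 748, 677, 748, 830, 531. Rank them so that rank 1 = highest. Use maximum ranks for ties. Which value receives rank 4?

677

Sorted (descending): 830, 748, 748, 677, 531, 423, 289
The 2 values of 748 occupy positions 2–3 → each gets rank 3.
Rank 4 → value 677.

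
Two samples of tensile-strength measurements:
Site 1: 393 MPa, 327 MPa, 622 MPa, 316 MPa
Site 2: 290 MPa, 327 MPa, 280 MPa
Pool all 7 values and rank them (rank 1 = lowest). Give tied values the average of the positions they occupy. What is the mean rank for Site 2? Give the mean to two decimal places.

2.50

Sorted (ascending): 280, 290, 316, 327, 327, 393, 622
The 2 values of 327 occupy positions 4–5 → average rank (4+5)/2 = 4.5.
Site 2 values → pooled ranks: 290→2, 327→4.5, 280→1
Mean rank = (2 + 4.5 + 1) / 3 = 2.50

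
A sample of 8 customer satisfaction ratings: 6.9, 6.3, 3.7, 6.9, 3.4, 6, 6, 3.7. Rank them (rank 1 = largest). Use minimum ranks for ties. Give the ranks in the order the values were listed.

Sorted (descending): 6.9, 6.9, 6.3, 6, 6, 3.7, 3.7, 3.4
The 2 values of 6.9 occupy positions 1–2 → each gets rank 1.
The 2 values of 6 occupy positions 4–5 → each gets rank 4.
The 2 values of 3.7 occupy positions 6–7 → each gets rank 6.

1, 3, 6, 1, 8, 4, 4, 6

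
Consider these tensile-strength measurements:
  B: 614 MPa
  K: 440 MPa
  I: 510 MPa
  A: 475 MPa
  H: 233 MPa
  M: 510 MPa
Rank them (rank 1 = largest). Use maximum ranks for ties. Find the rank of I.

Sorted (descending): 614, 510, 510, 475, 440, 233
The 2 values of 510 occupy positions 2–3 → each gets rank 3.
I has value 510 MPa → rank 3.

3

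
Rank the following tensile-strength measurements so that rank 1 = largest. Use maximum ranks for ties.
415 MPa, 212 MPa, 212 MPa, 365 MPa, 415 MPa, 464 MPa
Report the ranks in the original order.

3, 6, 6, 4, 3, 1

Sorted (descending): 464, 415, 415, 365, 212, 212
The 2 values of 415 occupy positions 2–3 → each gets rank 3.
The 2 values of 212 occupy positions 5–6 → each gets rank 6.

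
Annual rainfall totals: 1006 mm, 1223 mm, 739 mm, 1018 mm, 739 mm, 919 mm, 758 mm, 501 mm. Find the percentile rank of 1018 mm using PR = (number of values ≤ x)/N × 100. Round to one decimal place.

N = 8.
Strictly below 1018: 6. Equal to 1018: 1.
PR = 7/8 × 100 = 87.5

87.5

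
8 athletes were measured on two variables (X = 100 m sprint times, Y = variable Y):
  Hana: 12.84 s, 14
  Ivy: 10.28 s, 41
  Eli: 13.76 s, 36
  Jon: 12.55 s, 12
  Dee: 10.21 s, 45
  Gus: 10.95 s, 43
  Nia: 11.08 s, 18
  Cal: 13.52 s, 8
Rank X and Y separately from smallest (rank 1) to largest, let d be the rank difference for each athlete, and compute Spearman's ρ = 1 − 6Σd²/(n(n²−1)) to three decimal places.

-0.714

Ranks of variable 1: 6, 2, 8, 5, 1, 3, 4, 7
Ranks of variable 2: 3, 6, 5, 2, 8, 7, 4, 1
d = r₁ − r₂: 3, -4, 3, 3, -7, -4, 0, 6
d²: 9, 16, 9, 9, 49, 16, 0, 36; Σd² = 144
ρ = 1 − 6·144/(8·63) = 1 − 864/504 = -0.714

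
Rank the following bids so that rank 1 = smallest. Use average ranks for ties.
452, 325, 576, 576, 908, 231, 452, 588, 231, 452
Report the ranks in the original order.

Sorted (ascending): 231, 231, 325, 452, 452, 452, 576, 576, 588, 908
The 2 values of 231 occupy positions 1–2 → average rank (1+2)/2 = 1.5.
The 3 values of 452 occupy positions 4–6 → average rank 5.
The 2 values of 576 occupy positions 7–8 → average rank (7+8)/2 = 7.5.

5, 3, 7.5, 7.5, 10, 1.5, 5, 9, 1.5, 5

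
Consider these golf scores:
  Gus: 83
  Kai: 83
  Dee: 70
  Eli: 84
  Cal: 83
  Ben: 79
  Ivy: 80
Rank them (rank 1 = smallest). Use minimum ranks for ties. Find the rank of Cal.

4

Sorted (ascending): 70, 79, 80, 83, 83, 83, 84
The 3 values of 83 occupy positions 4–6 → each gets rank 4.
Cal has value 83 → rank 4.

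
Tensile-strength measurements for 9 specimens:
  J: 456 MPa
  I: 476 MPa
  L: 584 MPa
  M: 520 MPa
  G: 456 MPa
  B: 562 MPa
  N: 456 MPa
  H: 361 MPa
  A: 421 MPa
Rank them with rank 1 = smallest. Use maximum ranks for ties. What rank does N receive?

Sorted (ascending): 361, 421, 456, 456, 456, 476, 520, 562, 584
The 3 values of 456 occupy positions 3–5 → each gets rank 5.
N has value 456 MPa → rank 5.

5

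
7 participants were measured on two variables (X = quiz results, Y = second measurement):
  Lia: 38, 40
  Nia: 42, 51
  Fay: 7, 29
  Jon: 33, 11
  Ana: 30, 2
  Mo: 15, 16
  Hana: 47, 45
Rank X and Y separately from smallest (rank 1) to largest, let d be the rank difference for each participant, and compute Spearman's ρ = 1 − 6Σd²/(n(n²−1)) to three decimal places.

0.643

Ranks of variable 1: 5, 6, 1, 4, 3, 2, 7
Ranks of variable 2: 5, 7, 4, 2, 1, 3, 6
d = r₁ − r₂: 0, -1, -3, 2, 2, -1, 1
d²: 0, 1, 9, 4, 4, 1, 1; Σd² = 20
ρ = 1 − 6·20/(7·48) = 1 − 120/336 = 0.643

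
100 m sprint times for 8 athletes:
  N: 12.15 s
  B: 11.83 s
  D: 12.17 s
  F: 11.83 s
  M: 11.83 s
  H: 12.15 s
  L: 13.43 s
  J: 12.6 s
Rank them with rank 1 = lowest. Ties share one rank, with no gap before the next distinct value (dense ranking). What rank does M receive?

Sorted (ascending): 11.83, 11.83, 11.83, 12.15, 12.15, 12.17, 12.6, 13.43
The 3 values of 11.83 share dense rank 1.
The 2 values of 12.15 share dense rank 2.
Remaining distinct values take the next consecutive integers.
M has value 11.83 s → rank 1.

1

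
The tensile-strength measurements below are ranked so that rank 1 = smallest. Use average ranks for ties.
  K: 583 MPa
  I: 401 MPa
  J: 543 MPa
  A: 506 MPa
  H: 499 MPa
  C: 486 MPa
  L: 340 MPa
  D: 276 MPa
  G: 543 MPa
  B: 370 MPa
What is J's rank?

Sorted (ascending): 276, 340, 370, 401, 486, 499, 506, 543, 543, 583
The 2 values of 543 occupy positions 8–9 → average rank (8+9)/2 = 8.5.
J has value 543 MPa → rank 8.5.

8.5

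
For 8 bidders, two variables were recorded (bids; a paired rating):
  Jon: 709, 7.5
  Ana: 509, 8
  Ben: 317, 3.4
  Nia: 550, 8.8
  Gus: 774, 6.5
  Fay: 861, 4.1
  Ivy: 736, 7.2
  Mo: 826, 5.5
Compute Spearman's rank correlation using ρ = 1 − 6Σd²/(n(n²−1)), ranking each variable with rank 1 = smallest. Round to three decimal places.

Ranks of variable 1: 4, 2, 1, 3, 6, 8, 5, 7
Ranks of variable 2: 6, 7, 1, 8, 4, 2, 5, 3
d = r₁ − r₂: -2, -5, 0, -5, 2, 6, 0, 4
d²: 4, 25, 0, 25, 4, 36, 0, 16; Σd² = 110
ρ = 1 − 6·110/(8·63) = 1 − 660/504 = -0.310

-0.310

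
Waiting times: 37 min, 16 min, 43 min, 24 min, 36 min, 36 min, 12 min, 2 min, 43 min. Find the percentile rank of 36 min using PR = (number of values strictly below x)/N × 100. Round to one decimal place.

44.4

N = 9.
Strictly below 36: 4. Equal to 36: 2.
PR = 4/9 × 100 = 44.4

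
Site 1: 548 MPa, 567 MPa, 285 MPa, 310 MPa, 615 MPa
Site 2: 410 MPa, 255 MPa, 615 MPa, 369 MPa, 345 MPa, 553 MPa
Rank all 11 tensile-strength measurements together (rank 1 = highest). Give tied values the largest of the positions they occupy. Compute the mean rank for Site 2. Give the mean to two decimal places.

Sorted (descending): 615, 615, 567, 553, 548, 410, 369, 345, 310, 285, 255
The 2 values of 615 occupy positions 1–2 → each gets rank 2.
Site 2 values → pooled ranks: 410→6, 255→11, 615→2, 369→7, 345→8, 553→4
Mean rank = (6 + 11 + 2 + 7 + 8 + 4) / 6 = 6.33

6.33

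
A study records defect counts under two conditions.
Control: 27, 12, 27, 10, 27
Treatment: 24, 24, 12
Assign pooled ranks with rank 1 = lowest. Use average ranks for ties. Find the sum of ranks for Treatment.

11.5

Sorted (ascending): 10, 12, 12, 24, 24, 27, 27, 27
The 2 values of 12 occupy positions 2–3 → average rank (2+3)/2 = 2.5.
The 2 values of 24 occupy positions 4–5 → average rank (4+5)/2 = 4.5.
The 3 values of 27 occupy positions 6–8 → average rank 7.
Treatment values → pooled ranks: 24→4.5, 24→4.5, 12→2.5
Rank sum = 4.5 + 4.5 + 2.5 = 11.5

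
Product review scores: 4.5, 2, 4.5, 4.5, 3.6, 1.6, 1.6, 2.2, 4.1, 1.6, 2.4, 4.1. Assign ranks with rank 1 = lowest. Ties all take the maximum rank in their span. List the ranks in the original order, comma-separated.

12, 4, 12, 12, 7, 3, 3, 5, 9, 3, 6, 9

Sorted (ascending): 1.6, 1.6, 1.6, 2, 2.2, 2.4, 3.6, 4.1, 4.1, 4.5, 4.5, 4.5
The 3 values of 1.6 occupy positions 1–3 → each gets rank 3.
The 2 values of 4.1 occupy positions 8–9 → each gets rank 9.
The 3 values of 4.5 occupy positions 10–12 → each gets rank 12.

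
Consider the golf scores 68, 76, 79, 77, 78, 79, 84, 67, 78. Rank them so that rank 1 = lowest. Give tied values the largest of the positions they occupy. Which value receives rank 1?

67

Sorted (ascending): 67, 68, 76, 77, 78, 78, 79, 79, 84
The 2 values of 78 occupy positions 5–6 → each gets rank 6.
The 2 values of 79 occupy positions 7–8 → each gets rank 8.
Rank 1 → value 67.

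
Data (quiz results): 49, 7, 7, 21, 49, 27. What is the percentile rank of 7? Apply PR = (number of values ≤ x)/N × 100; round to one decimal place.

N = 6.
Strictly below 7: 0. Equal to 7: 2.
PR = 2/6 × 100 = 33.3

33.3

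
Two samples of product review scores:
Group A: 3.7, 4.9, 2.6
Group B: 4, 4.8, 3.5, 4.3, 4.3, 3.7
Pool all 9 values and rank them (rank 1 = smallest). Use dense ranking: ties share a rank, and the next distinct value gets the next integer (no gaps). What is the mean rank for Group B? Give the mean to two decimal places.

Sorted (ascending): 2.6, 3.5, 3.7, 3.7, 4, 4.3, 4.3, 4.8, 4.9
The 2 values of 3.7 share dense rank 3.
The 2 values of 4.3 share dense rank 5.
Remaining distinct values take the next consecutive integers.
Group B values → pooled ranks: 4→4, 4.8→6, 3.5→2, 4.3→5, 4.3→5, 3.7→3
Mean rank = (4 + 6 + 2 + 5 + 5 + 3) / 6 = 4.17

4.17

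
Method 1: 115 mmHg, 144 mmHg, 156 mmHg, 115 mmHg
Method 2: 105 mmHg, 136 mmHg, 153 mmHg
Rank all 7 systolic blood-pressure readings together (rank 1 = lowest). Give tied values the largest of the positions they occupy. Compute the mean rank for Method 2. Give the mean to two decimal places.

3.67

Sorted (ascending): 105, 115, 115, 136, 144, 153, 156
The 2 values of 115 occupy positions 2–3 → each gets rank 3.
Method 2 values → pooled ranks: 105→1, 136→4, 153→6
Mean rank = (1 + 4 + 6) / 3 = 3.67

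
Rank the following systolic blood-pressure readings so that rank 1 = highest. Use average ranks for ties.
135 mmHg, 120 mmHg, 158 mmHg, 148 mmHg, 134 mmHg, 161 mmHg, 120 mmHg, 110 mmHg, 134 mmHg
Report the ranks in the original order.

Sorted (descending): 161, 158, 148, 135, 134, 134, 120, 120, 110
The 2 values of 134 occupy positions 5–6 → average rank (5+6)/2 = 5.5.
The 2 values of 120 occupy positions 7–8 → average rank (7+8)/2 = 7.5.

4, 7.5, 2, 3, 5.5, 1, 7.5, 9, 5.5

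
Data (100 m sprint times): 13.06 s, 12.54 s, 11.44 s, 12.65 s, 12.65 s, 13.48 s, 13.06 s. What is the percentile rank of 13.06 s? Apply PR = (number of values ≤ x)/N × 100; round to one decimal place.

85.7

N = 7.
Strictly below 13.06: 4. Equal to 13.06: 2.
PR = 6/7 × 100 = 85.7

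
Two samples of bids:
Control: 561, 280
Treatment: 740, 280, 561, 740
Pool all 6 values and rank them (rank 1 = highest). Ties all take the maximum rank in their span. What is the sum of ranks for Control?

Sorted (descending): 740, 740, 561, 561, 280, 280
The 2 values of 740 occupy positions 1–2 → each gets rank 2.
The 2 values of 561 occupy positions 3–4 → each gets rank 4.
The 2 values of 280 occupy positions 5–6 → each gets rank 6.
Control values → pooled ranks: 561→4, 280→6
Rank sum = 4 + 6 = 10

10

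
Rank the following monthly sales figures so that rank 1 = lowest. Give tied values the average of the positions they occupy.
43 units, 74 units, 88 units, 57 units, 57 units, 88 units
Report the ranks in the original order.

1, 4, 5.5, 2.5, 2.5, 5.5

Sorted (ascending): 43, 57, 57, 74, 88, 88
The 2 values of 57 occupy positions 2–3 → average rank (2+3)/2 = 2.5.
The 2 values of 88 occupy positions 5–6 → average rank (5+6)/2 = 5.5.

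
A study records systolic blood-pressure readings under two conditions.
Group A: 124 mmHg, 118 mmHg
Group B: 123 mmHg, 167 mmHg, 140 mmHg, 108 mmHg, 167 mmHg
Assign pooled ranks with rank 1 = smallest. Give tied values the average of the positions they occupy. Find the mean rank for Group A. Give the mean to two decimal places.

3.00

Sorted (ascending): 108, 118, 123, 124, 140, 167, 167
The 2 values of 167 occupy positions 6–7 → average rank (6+7)/2 = 6.5.
Group A values → pooled ranks: 124→4, 118→2
Mean rank = (4 + 2) / 2 = 3.00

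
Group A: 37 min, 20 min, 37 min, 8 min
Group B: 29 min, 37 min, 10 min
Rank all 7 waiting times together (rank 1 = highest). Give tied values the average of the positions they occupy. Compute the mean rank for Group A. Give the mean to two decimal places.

Sorted (descending): 37, 37, 37, 29, 20, 10, 8
The 3 values of 37 occupy positions 1–3 → average rank 2.
Group A values → pooled ranks: 37→2, 20→5, 37→2, 8→7
Mean rank = (2 + 5 + 2 + 7) / 4 = 4.00

4.00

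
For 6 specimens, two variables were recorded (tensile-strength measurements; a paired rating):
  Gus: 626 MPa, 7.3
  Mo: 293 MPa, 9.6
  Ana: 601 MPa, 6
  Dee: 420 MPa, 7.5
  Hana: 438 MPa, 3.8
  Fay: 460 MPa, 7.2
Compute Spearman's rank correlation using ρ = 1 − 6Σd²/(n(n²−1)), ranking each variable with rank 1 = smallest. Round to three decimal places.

Ranks of variable 1: 6, 1, 5, 2, 3, 4
Ranks of variable 2: 4, 6, 2, 5, 1, 3
d = r₁ − r₂: 2, -5, 3, -3, 2, 1
d²: 4, 25, 9, 9, 4, 1; Σd² = 52
ρ = 1 − 6·52/(6·35) = 1 − 312/210 = -0.486

-0.486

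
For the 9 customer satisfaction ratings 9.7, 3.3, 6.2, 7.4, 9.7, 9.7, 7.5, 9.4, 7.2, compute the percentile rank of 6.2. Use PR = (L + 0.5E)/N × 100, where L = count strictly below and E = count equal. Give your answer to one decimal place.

16.7

N = 9.
Strictly below 6.2: 1. Equal to 6.2: 1.
PR = (1 + 0.5·1)/9 × 100 = 16.7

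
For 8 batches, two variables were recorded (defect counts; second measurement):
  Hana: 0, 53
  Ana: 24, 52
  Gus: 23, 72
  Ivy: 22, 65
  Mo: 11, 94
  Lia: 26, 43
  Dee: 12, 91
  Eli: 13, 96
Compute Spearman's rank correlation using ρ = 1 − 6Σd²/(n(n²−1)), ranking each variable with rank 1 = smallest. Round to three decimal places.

Ranks of variable 1: 1, 7, 6, 5, 2, 8, 3, 4
Ranks of variable 2: 3, 2, 5, 4, 7, 1, 6, 8
d = r₁ − r₂: -2, 5, 1, 1, -5, 7, -3, -4
d²: 4, 25, 1, 1, 25, 49, 9, 16; Σd² = 130
ρ = 1 − 6·130/(8·63) = 1 − 780/504 = -0.548

-0.548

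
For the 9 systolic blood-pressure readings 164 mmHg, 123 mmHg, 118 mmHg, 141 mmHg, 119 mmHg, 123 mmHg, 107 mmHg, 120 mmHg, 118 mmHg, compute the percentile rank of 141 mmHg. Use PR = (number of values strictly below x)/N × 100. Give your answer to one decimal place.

N = 9.
Strictly below 141: 7. Equal to 141: 1.
PR = 7/9 × 100 = 77.8

77.8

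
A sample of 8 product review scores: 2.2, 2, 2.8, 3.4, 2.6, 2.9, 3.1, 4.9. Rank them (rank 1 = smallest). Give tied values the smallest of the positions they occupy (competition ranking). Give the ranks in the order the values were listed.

2, 1, 4, 7, 3, 5, 6, 8

Sorted (ascending): 2, 2.2, 2.6, 2.8, 2.9, 3.1, 3.4, 4.9
No ties — each value takes its position as its rank.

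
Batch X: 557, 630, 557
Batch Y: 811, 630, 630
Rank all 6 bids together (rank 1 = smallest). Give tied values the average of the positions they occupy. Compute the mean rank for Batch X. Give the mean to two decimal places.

Sorted (ascending): 557, 557, 630, 630, 630, 811
The 2 values of 557 occupy positions 1–2 → average rank (1+2)/2 = 1.5.
The 3 values of 630 occupy positions 3–5 → average rank 4.
Batch X values → pooled ranks: 557→1.5, 630→4, 557→1.5
Mean rank = (1.5 + 4 + 1.5) / 3 = 2.33

2.33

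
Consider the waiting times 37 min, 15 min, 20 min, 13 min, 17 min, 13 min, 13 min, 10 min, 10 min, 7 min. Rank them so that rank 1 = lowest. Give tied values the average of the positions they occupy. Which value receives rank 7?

Sorted (ascending): 7, 10, 10, 13, 13, 13, 15, 17, 20, 37
The 2 values of 10 occupy positions 2–3 → average rank (2+3)/2 = 2.5.
The 3 values of 13 occupy positions 4–6 → average rank 5.
Rank 7 → value 15.

15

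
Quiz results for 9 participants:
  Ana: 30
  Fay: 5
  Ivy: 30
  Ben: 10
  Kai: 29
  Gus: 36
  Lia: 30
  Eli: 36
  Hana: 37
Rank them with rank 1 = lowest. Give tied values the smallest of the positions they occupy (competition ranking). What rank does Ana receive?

Sorted (ascending): 5, 10, 29, 30, 30, 30, 36, 36, 37
The 3 values of 30 occupy positions 4–6 → each gets rank 4.
The 2 values of 36 occupy positions 7–8 → each gets rank 7.
Ana has value 30 → rank 4.

4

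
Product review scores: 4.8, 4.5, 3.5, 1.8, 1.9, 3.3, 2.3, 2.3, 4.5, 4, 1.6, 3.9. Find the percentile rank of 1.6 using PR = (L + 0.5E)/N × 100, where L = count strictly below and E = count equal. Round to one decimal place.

4.2

N = 12.
Strictly below 1.6: 0. Equal to 1.6: 1.
PR = (0 + 0.5·1)/12 × 100 = 4.2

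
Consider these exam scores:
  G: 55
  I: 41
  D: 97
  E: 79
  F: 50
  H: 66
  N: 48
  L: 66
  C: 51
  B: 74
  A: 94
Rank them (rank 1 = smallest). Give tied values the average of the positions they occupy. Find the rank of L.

6.5

Sorted (ascending): 41, 48, 50, 51, 55, 66, 66, 74, 79, 94, 97
The 2 values of 66 occupy positions 6–7 → average rank (6+7)/2 = 6.5.
L has value 66 → rank 6.5.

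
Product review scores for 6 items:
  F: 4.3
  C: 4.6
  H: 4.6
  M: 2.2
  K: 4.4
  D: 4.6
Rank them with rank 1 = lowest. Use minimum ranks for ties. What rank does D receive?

4

Sorted (ascending): 2.2, 4.3, 4.4, 4.6, 4.6, 4.6
The 3 values of 4.6 occupy positions 4–6 → each gets rank 4.
D has value 4.6 → rank 4.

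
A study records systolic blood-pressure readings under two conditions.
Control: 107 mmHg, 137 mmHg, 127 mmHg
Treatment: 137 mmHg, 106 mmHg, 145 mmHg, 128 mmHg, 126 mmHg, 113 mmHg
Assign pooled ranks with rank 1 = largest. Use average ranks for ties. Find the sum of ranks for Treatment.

Sorted (descending): 145, 137, 137, 128, 127, 126, 113, 107, 106
The 2 values of 137 occupy positions 2–3 → average rank (2+3)/2 = 2.5.
Treatment values → pooled ranks: 137→2.5, 106→9, 145→1, 128→4, 126→6, 113→7
Rank sum = 2.5 + 9 + 1 + 4 + 6 + 7 = 29.5

29.5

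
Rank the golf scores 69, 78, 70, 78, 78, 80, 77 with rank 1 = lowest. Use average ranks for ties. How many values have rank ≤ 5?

6

Sorted (ascending): 69, 70, 77, 78, 78, 78, 80
The 3 values of 78 occupy positions 4–6 → average rank 5.
Ranks ≤ 5: {1, 2, 3, 5, 5, 5} → 6 values.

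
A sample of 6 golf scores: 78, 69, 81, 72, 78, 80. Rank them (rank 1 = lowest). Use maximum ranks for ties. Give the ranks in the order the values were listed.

Sorted (ascending): 69, 72, 78, 78, 80, 81
The 2 values of 78 occupy positions 3–4 → each gets rank 4.

4, 1, 6, 2, 4, 5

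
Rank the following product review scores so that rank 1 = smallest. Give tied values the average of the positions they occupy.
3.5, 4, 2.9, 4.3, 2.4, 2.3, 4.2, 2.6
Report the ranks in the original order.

Sorted (ascending): 2.3, 2.4, 2.6, 2.9, 3.5, 4, 4.2, 4.3
No ties — each value takes its position as its rank.

5, 6, 4, 8, 2, 1, 7, 3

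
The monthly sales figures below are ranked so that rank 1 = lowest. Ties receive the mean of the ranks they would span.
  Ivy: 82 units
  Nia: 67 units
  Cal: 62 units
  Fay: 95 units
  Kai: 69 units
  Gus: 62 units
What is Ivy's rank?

5

Sorted (ascending): 62, 62, 67, 69, 82, 95
The 2 values of 62 occupy positions 1–2 → average rank (1+2)/2 = 1.5.
Ivy has value 82 units → rank 5.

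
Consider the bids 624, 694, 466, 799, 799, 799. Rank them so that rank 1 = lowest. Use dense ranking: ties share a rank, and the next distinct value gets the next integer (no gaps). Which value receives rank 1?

Sorted (ascending): 466, 624, 694, 799, 799, 799
The 3 values of 799 share dense rank 4.
Remaining distinct values take the next consecutive integers.
Rank 1 → value 466.

466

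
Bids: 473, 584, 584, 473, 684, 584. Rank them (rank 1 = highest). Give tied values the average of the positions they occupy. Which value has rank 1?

684

Sorted (descending): 684, 584, 584, 584, 473, 473
The 3 values of 584 occupy positions 2–4 → average rank 3.
The 2 values of 473 occupy positions 5–6 → average rank (5+6)/2 = 5.5.
Rank 1 → value 684.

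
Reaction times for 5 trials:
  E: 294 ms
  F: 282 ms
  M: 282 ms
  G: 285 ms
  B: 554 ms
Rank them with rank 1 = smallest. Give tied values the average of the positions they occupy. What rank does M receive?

Sorted (ascending): 282, 282, 285, 294, 554
The 2 values of 282 occupy positions 1–2 → average rank (1+2)/2 = 1.5.
M has value 282 ms → rank 1.5.

1.5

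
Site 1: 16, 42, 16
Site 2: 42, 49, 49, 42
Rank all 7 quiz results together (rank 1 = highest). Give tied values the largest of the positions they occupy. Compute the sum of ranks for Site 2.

Sorted (descending): 49, 49, 42, 42, 42, 16, 16
The 2 values of 49 occupy positions 1–2 → each gets rank 2.
The 3 values of 42 occupy positions 3–5 → each gets rank 5.
The 2 values of 16 occupy positions 6–7 → each gets rank 7.
Site 2 values → pooled ranks: 42→5, 49→2, 49→2, 42→5
Rank sum = 5 + 2 + 2 + 5 = 14

14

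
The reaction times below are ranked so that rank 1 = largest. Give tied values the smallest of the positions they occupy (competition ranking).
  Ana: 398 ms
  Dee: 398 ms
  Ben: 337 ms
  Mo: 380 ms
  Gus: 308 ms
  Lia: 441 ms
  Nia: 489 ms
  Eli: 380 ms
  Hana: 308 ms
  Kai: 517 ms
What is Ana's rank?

4

Sorted (descending): 517, 489, 441, 398, 398, 380, 380, 337, 308, 308
The 2 values of 398 occupy positions 4–5 → each gets rank 4.
The 2 values of 380 occupy positions 6–7 → each gets rank 6.
The 2 values of 308 occupy positions 9–10 → each gets rank 9.
Ana has value 398 ms → rank 4.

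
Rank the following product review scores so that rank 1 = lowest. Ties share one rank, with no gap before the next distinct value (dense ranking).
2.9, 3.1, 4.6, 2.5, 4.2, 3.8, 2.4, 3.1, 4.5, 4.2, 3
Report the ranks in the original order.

Sorted (ascending): 2.4, 2.5, 2.9, 3, 3.1, 3.1, 3.8, 4.2, 4.2, 4.5, 4.6
The 2 values of 3.1 share dense rank 5.
The 2 values of 4.2 share dense rank 7.
Remaining distinct values take the next consecutive integers.

3, 5, 9, 2, 7, 6, 1, 5, 8, 7, 4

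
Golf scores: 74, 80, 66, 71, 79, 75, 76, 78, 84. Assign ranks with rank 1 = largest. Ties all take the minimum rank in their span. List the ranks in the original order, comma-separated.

Sorted (descending): 84, 80, 79, 78, 76, 75, 74, 71, 66
No ties — each value takes its position as its rank.

7, 2, 9, 8, 3, 6, 5, 4, 1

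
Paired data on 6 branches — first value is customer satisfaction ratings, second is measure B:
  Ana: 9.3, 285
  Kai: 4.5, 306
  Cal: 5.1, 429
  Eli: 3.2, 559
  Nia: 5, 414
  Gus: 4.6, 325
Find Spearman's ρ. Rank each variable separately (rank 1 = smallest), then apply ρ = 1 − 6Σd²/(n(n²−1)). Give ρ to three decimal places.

-0.429

Ranks of variable 1: 6, 2, 5, 1, 4, 3
Ranks of variable 2: 1, 2, 5, 6, 4, 3
d = r₁ − r₂: 5, 0, 0, -5, 0, 0
d²: 25, 0, 0, 25, 0, 0; Σd² = 50
ρ = 1 − 6·50/(6·35) = 1 − 300/210 = -0.429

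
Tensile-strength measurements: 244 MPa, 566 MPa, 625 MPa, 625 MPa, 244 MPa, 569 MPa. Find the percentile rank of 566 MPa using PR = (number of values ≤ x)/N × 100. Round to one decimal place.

50.0

N = 6.
Strictly below 566: 2. Equal to 566: 1.
PR = 3/6 × 100 = 50.0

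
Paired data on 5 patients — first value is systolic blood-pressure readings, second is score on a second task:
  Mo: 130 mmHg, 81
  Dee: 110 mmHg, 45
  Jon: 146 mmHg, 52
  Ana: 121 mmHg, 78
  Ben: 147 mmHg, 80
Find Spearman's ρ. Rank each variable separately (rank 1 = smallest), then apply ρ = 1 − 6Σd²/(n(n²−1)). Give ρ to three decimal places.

Ranks of variable 1: 3, 1, 4, 2, 5
Ranks of variable 2: 5, 1, 2, 3, 4
d = r₁ − r₂: -2, 0, 2, -1, 1
d²: 4, 0, 4, 1, 1; Σd² = 10
ρ = 1 − 6·10/(5·24) = 1 − 60/120 = 0.500

0.500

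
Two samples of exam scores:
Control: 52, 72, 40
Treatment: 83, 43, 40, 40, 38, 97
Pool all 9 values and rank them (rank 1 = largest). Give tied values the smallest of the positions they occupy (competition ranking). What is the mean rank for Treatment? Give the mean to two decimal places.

Sorted (descending): 97, 83, 72, 52, 43, 40, 40, 40, 38
The 3 values of 40 occupy positions 6–8 → each gets rank 6.
Treatment values → pooled ranks: 83→2, 43→5, 40→6, 40→6, 38→9, 97→1
Mean rank = (2 + 5 + 6 + 6 + 9 + 1) / 6 = 4.83

4.83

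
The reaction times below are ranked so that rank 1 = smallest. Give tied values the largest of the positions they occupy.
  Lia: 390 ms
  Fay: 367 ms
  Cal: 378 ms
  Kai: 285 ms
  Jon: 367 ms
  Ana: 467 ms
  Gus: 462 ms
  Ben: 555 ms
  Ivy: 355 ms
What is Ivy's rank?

Sorted (ascending): 285, 355, 367, 367, 378, 390, 462, 467, 555
The 2 values of 367 occupy positions 3–4 → each gets rank 4.
Ivy has value 355 ms → rank 2.

2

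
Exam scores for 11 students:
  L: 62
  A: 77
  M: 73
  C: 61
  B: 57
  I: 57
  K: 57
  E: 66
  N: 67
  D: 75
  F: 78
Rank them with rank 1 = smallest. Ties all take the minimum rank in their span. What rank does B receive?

Sorted (ascending): 57, 57, 57, 61, 62, 66, 67, 73, 75, 77, 78
The 3 values of 57 occupy positions 1–3 → each gets rank 1.
B has value 57 → rank 1.

1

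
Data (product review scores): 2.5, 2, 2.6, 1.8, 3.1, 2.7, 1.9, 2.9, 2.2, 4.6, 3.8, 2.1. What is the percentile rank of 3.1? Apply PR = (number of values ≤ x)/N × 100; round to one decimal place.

83.3

N = 12.
Strictly below 3.1: 9. Equal to 3.1: 1.
PR = 10/12 × 100 = 83.3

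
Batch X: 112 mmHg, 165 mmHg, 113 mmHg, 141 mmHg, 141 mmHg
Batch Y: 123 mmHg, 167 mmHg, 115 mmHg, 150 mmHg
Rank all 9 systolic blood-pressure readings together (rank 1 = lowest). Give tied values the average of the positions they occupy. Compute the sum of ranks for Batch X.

22

Sorted (ascending): 112, 113, 115, 123, 141, 141, 150, 165, 167
The 2 values of 141 occupy positions 5–6 → average rank (5+6)/2 = 5.5.
Batch X values → pooled ranks: 112→1, 165→8, 113→2, 141→5.5, 141→5.5
Rank sum = 1 + 8 + 2 + 5.5 + 5.5 = 22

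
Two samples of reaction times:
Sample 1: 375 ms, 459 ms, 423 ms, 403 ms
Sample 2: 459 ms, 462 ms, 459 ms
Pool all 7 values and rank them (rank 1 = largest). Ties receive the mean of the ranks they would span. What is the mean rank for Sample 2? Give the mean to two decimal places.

2.33

Sorted (descending): 462, 459, 459, 459, 423, 403, 375
The 3 values of 459 occupy positions 2–4 → average rank 3.
Sample 2 values → pooled ranks: 459→3, 462→1, 459→3
Mean rank = (3 + 1 + 3) / 3 = 2.33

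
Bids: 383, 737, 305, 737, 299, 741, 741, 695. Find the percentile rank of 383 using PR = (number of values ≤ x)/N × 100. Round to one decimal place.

N = 8.
Strictly below 383: 2. Equal to 383: 1.
PR = 3/8 × 100 = 37.5

37.5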